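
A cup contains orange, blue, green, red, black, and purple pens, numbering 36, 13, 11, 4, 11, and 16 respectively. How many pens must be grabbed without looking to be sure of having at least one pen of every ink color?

88

The hardest ink color to obtain is red: we could draw every other pen first — 91 − 4 = 87 pens — without a single red one.
The next draw must be red, so 87 + 1 = 88.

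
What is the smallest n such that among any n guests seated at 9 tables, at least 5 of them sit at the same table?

There are 9 tables acting as pigeonholes.
With 9 × 4 = 36 guests we could place exactly 4 in each, with no class reaching 5.
One more forces some class to hold 5, so 36 + 1 = 37.

37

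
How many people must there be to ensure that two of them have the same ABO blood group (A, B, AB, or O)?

There are 4 ABO blood groups acting as pigeonholes.
With 4 people we could place one in each, avoiding any repeat.
One more forces some class to hold 2, so 4 + 1 = 5.

5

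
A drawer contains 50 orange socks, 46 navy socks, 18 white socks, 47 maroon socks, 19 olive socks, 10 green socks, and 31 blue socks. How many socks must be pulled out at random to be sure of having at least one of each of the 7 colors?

The hardest color to obtain is green: we could draw every other sock first — 221 − 10 = 211 socks — without a single green one.
The next draw must be green, so 211 + 1 = 212.

212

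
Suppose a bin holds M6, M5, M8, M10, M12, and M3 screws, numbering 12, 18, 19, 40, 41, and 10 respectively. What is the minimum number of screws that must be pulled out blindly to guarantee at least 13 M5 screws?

The worst case draws every non-M5 screw first: 12 + 19 + 40 + 41 + 10 = 122.
The next 13 draws are then forced to be M5, giving 122 + 13 = 135.

135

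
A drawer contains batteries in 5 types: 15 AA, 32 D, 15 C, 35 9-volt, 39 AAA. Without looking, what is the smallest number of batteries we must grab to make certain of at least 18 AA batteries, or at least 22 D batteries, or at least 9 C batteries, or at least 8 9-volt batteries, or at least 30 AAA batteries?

81

Each of the 5 types has its own threshold; avoid all of them simultaneously.
The worst case stops just short of every target: all 15 AA, 21 D, 8 C, 7 9-volt, 29 AAA — 15 + 21 + 8 + 7 + 29 = 80 batteries.
One more battery must push some type to its target, so 80 + 1 = 81.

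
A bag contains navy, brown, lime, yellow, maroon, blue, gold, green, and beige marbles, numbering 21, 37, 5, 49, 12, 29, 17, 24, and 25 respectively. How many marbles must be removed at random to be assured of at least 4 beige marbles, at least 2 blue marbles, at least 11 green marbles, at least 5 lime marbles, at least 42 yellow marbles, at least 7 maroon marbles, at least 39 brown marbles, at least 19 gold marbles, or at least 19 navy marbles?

138

The worst case stops just short of every target: 18 navy, all 37 brown, 4 lime, 41 yellow, 6 maroon, 1 blue, all 17 gold, 10 green, 3 beige — 18 + 37 + 4 + 41 + 6 + 1 + 17 + 10 + 3 = 137 marbles.
One more marble must push some color to its target, so 137 + 1 = 138.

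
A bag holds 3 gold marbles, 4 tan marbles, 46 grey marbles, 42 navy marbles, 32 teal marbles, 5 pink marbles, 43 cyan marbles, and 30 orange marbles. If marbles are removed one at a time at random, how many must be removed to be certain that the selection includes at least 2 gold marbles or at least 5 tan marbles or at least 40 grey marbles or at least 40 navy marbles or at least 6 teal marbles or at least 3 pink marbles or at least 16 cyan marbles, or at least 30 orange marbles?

135

Each of the 8 colors has its own threshold; avoid all of them simultaneously.
The worst case stops just short of every target: 1 gold, 4 tan, 39 grey, 39 navy, 5 teal, 2 pink, 15 cyan, 29 orange — 1 + 4 + 39 + 39 + 5 + 2 + 15 + 29 = 134 marbles.
One more marble must push some color to its target, so 134 + 1 = 135.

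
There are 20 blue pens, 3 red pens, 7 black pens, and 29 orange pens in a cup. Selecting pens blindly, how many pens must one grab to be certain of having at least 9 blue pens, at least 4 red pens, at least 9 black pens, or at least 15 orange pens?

33

The worst case stops just short of every target: 8 blue, 3 red, all 7 black, 14 orange — 8 + 3 + 7 + 14 = 32 pens.
One more pen must push some ink color to its target, so 32 + 1 = 33.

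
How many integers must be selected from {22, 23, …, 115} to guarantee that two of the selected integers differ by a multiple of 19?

Group the integers by remainder mod 19; there are 19 residue classes, each nonempty in this range.
Choosing one from each class (19 integers) avoids any shared remainder.
One more choice must repeat a class, so two differ by a multiple of 19. Hence 19 + 1 = 20.

20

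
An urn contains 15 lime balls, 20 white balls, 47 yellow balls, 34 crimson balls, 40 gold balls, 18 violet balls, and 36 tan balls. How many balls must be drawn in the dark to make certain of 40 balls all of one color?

202

In the worst case we take at most 39 of each color, but all 15 lime, all 20 white, all 34 crimson, all 18 violet, and all 36 tan (fewer than 39), giving 15 + 20 + 39 + 34 + 39 + 18 + 36 = 201.
One more ball then forces some color to 40, so 201 + 1 = 202.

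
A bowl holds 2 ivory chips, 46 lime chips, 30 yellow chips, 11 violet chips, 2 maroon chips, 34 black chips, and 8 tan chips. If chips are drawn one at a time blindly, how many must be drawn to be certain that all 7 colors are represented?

The hardest color to obtain is ivory: we could draw every other chip first — 133 − 2 = 131 chips — without a single ivory one.
The next draw must be ivory, so 131 + 1 = 132.

132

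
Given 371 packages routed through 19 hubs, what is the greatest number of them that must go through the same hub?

20

If each of the 19 hubs held at most 19, the total would be at most 19 × 19 = 361 < 371, a contradiction.
So at least one holds ⌈371/19⌉ = 20.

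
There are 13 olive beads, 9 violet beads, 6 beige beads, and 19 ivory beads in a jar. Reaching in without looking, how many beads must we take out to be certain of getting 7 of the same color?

25

The worst case takes 6 beads of each color without reaching 7 of any: 4 × 6 = 24.
The next bead must bring some color to 7, so 24 + 1 = 25.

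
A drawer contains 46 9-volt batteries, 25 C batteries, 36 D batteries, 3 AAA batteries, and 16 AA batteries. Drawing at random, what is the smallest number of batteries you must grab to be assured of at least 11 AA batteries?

121

To avoid AA batteries as long as possible, exhaust the other 4 types first.
The worst case draws every non-AA battery first: 46 + 25 + 36 + 3 = 110.
The next 11 draws are then forced to be AA, giving 110 + 11 = 121.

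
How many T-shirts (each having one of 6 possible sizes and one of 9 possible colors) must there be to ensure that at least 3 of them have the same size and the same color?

There are 6 × 9 = 54 (size, color) combinations acting as pigeonholes.
With 54 × 2 = 108 T-shirts we could place exactly 2 in each, with no (size, color) pair reaching 3.
One more forces some (size, color) pair to hold 3, so 108 + 1 = 109.

109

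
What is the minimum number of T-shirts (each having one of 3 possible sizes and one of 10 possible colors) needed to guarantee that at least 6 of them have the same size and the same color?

151

There are 3 × 10 = 30 (size, color) combinations acting as pigeonholes.
With 30 × 5 = 150 T-shirts we could place exactly 5 in each, with no (size, color) pair reaching 6.
One more forces some (size, color) pair to hold 6, so 150 + 1 = 151.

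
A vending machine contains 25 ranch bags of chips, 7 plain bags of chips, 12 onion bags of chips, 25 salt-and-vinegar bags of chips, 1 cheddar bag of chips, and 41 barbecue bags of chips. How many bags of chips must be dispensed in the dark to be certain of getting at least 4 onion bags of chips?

The worst case draws every non-onion bag of chips first: 25 + 7 + 25 + 1 + 41 = 99.
The next 4 draws are then forced to be onion, giving 99 + 4 = 103.

103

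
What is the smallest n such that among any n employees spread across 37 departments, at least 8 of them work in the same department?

260

There are 37 departments acting as pigeonholes.
With 37 × 7 = 259 employees we could place exactly 7 in each, with no class reaching 8.
One more forces some class to hold 8, so 259 + 1 = 260.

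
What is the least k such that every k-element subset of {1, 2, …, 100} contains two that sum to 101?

51

Partition {1, …, 100} into 50 pairs: {1,100}, {2,99}, …, {50,51}.
Choosing 50 integers — say the integers 1 through 50 — takes one from each pair and avoids the property.
Choosing 51 forces two into the same pair by pigeonhole, and those sum to 101. So 51.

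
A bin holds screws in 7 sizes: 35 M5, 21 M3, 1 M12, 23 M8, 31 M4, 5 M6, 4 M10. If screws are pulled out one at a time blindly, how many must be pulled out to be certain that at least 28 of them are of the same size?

109

In the worst case we take at most 27 of each size, but all 21 M3, all 1 M12, all 23 M8, all 5 M6, and all 4 M10 (fewer than 27), giving 27 + 21 + 1 + 23 + 27 + 5 + 4 = 108.
One more screw then forces some size to 28, so 108 + 1 = 109.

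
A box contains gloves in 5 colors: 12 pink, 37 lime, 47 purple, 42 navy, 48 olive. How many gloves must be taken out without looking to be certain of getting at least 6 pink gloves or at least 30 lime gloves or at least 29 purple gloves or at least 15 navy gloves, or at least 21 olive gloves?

97

The worst case stops just short of every target: 5 pink, 29 lime, 28 purple, 14 navy, 20 olive — 5 + 29 + 28 + 14 + 20 = 96 gloves.
One more glove must push some color to its target, so 96 + 1 = 97.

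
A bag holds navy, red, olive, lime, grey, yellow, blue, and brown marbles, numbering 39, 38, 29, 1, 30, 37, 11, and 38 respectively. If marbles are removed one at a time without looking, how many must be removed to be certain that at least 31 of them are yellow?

217

To avoid yellow marbles as long as possible, exhaust the other 7 colors first.
The worst case draws every non-yellow marble first: 39 + 38 + 29 + 1 + 30 + 11 + 38 = 186.
The next 31 draws are then forced to be yellow, giving 186 + 31 = 217.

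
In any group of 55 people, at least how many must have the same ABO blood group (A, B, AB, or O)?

The 55 people fall into 4 ABO blood groups.
If each of the 4 ABO blood groups held at most 13, the total would be at most 4 × 13 = 52 < 55, a contradiction.
So at least one holds ⌈55/4⌉ = 14.

14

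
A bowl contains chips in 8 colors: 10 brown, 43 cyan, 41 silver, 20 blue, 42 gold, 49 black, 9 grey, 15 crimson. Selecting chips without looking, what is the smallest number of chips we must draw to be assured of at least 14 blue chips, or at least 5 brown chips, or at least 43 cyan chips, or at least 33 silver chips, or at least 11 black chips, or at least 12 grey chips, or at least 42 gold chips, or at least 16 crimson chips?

167

The worst case stops just short of every target: 4 brown, 42 cyan, 32 silver, 13 blue, 41 gold, 10 black, all 9 grey, 15 crimson — 4 + 42 + 32 + 13 + 41 + 10 + 9 + 15 = 166 chips.
One more chip must push some color to its target, so 166 + 1 = 167.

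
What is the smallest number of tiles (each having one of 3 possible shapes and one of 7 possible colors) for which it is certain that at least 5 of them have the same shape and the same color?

There are 3 × 7 = 21 (shape, color) combinations acting as pigeonholes.
With 21 × 4 = 84 tiles we could place exactly 4 in each, with no (shape, color) pair reaching 5.
One more forces some (shape, color) pair to hold 5, so 84 + 1 = 85.

85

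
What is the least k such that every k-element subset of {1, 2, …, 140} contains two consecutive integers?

Partition {1, …, 140} into 70 pairs: {1,2}, {3,4}, …, {139,140}.
Choosing 70 integers — say the 70 even numbers 2, 4, …, 140 — takes one from each pair and avoids the property.
Choosing 71 forces two into the same pair by pigeonhole, and those are consecutive. So 71.

71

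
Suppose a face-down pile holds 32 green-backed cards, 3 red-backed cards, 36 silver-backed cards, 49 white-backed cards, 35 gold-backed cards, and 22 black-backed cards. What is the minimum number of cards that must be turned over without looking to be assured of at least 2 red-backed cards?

The worst case draws every non-red-backed card first: 32 + 36 + 49 + 35 + 22 = 174.
The next 2 draws are then forced to be red-backed, giving 174 + 2 = 176.

176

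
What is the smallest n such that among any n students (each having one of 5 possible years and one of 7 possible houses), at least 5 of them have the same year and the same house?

141

There are 5 × 7 = 35 (year, house) combinations acting as pigeonholes.
With 35 × 4 = 140 students we could place exactly 4 in each, with no (year, house) pair reaching 5.
One more forces some (year, house) pair to hold 5, so 140 + 1 = 141.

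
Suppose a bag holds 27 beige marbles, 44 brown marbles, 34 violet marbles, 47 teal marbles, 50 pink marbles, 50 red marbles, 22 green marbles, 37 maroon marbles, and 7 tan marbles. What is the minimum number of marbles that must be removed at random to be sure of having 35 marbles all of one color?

In the worst case we take at most 34 of each color, but all 27 beige, all 22 green, and all 7 tan (fewer than 34), giving 27 + 34 + 34 + 34 + 34 + 34 + 22 + 34 + 7 = 260.
One more marble then forces some color to 35, so 260 + 1 = 261.

261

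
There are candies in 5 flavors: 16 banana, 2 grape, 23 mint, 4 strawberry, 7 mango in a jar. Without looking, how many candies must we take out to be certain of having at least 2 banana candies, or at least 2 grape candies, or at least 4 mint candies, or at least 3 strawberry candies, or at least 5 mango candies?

The worst case stops just short of every target: 1 banana, 1 grape, 3 mint, 2 strawberry, 4 mango — 1 + 1 + 3 + 2 + 4 = 11 candies.
One more candy must push some flavor to its target, so 11 + 1 = 12.

12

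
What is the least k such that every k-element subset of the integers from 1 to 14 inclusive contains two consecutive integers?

8

Partition {1, …, 14} into 7 pairs: {1,2}, {3,4}, …, {13,14}.
Choosing 7 integers — say the 7 even numbers 2, 4, …, 14 — takes one from each pair and avoids the property.
Choosing 8 forces two into the same pair by pigeonhole, and those are consecutive. So 8.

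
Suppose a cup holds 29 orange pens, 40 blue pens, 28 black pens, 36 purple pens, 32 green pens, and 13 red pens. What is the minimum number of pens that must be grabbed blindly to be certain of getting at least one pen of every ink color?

The hardest ink color to obtain is red: we could draw every other pen first — 178 − 13 = 165 pens — without a single red one.
The next draw must be red, so 165 + 1 = 166.

166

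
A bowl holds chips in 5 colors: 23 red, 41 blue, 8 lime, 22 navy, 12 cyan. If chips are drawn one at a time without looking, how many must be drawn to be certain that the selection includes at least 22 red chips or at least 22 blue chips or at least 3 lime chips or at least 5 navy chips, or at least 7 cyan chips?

The worst case stops just short of every target: 21 red, 21 blue, 2 lime, 4 navy, 6 cyan — 21 + 21 + 2 + 4 + 6 = 54 chips.
One more chip must push some color to its target, so 54 + 1 = 55.

55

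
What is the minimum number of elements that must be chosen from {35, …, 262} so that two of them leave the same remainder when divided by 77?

Group the integers by remainder mod 77; there are 77 residue classes, each nonempty in this range.
Choosing one from each class (77 integers) avoids any shared remainder.
One more choice must repeat a class, so two differ by a multiple of 77. Hence 77 + 1 = 78.

78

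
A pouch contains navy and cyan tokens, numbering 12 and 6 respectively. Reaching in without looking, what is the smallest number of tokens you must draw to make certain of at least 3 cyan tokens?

The worst case draws every non-cyan token first: 12.
The next 3 draws are then forced to be cyan, giving 12 + 3 = 15.

15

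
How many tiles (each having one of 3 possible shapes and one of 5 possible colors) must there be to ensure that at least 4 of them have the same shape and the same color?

46

There are 3 × 5 = 15 (shape, color) combinations acting as pigeonholes.
With 15 × 3 = 45 tiles we could place exactly 3 in each, with no (shape, color) pair reaching 4.
One more forces some (shape, color) pair to hold 4, so 45 + 1 = 46.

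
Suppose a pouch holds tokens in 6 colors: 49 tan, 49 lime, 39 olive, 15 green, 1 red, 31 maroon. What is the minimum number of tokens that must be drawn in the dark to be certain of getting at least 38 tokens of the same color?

In the worst case we take at most 37 of each color, but all 15 green, all 1 red, and all 31 maroon (fewer than 37), giving 37 + 37 + 37 + 15 + 1 + 31 = 158.
One more token then forces some color to 38, so 158 + 1 = 159.

159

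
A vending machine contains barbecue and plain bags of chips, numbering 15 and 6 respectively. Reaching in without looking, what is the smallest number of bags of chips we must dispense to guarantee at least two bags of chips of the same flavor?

3

Treat the 2 flavors as pigeonholes.
The worst case takes 1 bag of chips of each flavor without reaching 2 of any: 2 × 1 = 2.
The next bag of chips must bring some flavor to 2, so 2 + 1 = 3.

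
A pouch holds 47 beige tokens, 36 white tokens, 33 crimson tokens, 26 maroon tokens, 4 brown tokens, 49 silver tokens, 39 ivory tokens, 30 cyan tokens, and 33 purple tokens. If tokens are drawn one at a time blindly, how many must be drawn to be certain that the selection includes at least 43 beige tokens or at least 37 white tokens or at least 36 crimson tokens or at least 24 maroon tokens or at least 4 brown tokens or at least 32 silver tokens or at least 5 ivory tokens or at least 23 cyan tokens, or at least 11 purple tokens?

205

The worst case stops just short of every target: 42 beige, 36 white, all 33 crimson, 23 maroon, 3 brown, 31 silver, 4 ivory, 22 cyan, 10 purple — 42 + 36 + 33 + 23 + 3 + 31 + 4 + 22 + 10 = 204 tokens.
One more token must push some color to its target, so 204 + 1 = 205.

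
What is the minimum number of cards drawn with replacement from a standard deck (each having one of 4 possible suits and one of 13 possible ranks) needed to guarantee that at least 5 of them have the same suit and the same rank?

209

There are 4 × 13 = 52 (suit, rank) combinations acting as pigeonholes.
With 52 × 4 = 208 cards drawn with replacement from a standard deck we could place exactly 4 in each, with no (suit, rank) pair reaching 5.
One more forces some (suit, rank) pair to hold 5, so 208 + 1 = 209.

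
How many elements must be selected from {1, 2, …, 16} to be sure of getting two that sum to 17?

Partition {1, …, 16} into 8 pairs: {1,16}, {2,15}, …, {8,9}.
Choosing 8 integers — say the integers 1 through 8 — takes one from each pair and avoids the property.
Choosing 9 forces two into the same pair by pigeonhole, and those sum to 17. So 9.

9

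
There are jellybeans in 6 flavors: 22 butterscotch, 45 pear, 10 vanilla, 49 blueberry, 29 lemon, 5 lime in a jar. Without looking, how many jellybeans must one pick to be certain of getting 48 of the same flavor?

In the worst case we take at most 47 of each flavor, but all 22 butterscotch, all 45 pear, all 10 vanilla, all 29 lemon, and all 5 lime (fewer than 47), giving 22 + 45 + 10 + 47 + 29 + 5 = 158.
One more jellybean then forces some flavor to 48, so 158 + 1 = 159.

159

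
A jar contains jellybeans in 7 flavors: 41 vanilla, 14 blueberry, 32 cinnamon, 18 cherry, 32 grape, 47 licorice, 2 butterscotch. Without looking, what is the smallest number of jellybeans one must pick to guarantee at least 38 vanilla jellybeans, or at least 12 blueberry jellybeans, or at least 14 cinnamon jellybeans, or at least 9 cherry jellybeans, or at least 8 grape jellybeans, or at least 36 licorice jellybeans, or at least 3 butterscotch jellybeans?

The worst case stops just short of every target: 37 vanilla, 11 blueberry, 13 cinnamon, 8 cherry, 7 grape, 35 licorice, 2 butterscotch — 37 + 11 + 13 + 8 + 7 + 35 + 2 = 113 jellybeans.
One more jellybean must push some flavor to its target, so 113 + 1 = 114.

114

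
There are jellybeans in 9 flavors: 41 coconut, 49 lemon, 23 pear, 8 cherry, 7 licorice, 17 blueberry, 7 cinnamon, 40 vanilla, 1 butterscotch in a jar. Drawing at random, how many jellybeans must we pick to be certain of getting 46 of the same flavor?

In the worst case we take at most 45 of each flavor, but all 41 coconut, all 23 pear, all 8 cherry, all 7 licorice, all 17 blueberry, all 7 cinnamon, all 40 vanilla, and all 1 butterscotch (fewer than 45), giving 41 + 45 + 23 + 8 + 7 + 17 + 7 + 40 + 1 = 189.
One more jellybean then forces some flavor to 46, so 189 + 1 = 190.

190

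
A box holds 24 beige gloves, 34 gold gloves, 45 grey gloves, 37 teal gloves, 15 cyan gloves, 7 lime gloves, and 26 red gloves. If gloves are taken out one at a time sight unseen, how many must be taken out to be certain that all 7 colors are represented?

The hardest color to obtain is lime: we could draw every other glove first — 188 − 7 = 181 gloves — without a single lime one.
The next draw must be lime, so 181 + 1 = 182.

182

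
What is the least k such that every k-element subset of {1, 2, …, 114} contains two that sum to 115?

58

Partition {1, …, 114} into 57 pairs: {1,114}, {2,113}, …, {57,58}.
Choosing 57 integers — say the integers 1 through 57 — takes one from each pair and avoids the property.
Choosing 58 forces two into the same pair by pigeonhole, and those sum to 115. So 58.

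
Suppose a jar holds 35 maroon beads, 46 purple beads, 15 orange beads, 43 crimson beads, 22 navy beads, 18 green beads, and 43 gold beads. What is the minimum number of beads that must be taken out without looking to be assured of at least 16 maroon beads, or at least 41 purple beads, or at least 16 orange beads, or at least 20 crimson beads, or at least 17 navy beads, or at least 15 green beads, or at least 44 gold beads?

The worst case stops just short of every target: 15 maroon, 40 purple, 15 orange, 19 crimson, 16 navy, 14 green, 43 gold — 15 + 40 + 15 + 19 + 16 + 14 + 43 = 162 beads.
One more bead must push some color to its target, so 162 + 1 = 163.

163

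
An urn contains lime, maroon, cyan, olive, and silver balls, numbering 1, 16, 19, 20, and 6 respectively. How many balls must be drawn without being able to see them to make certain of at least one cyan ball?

44

The worst case draws every non-cyan ball first: 1 + 16 + 20 + 6 = 43.
The next draw is then forced to be cyan, giving 43 + 1 = 44.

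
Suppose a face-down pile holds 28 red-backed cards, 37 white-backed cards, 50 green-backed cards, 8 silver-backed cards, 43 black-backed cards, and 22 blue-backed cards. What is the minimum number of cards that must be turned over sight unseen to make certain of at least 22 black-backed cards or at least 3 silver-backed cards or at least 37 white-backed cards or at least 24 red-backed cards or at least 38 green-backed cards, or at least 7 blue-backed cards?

126

The worst case stops just short of every target: 23 red-backed, 36 white-backed, 37 green-backed, 2 silver-backed, 21 black-backed, 6 blue-backed — 23 + 36 + 37 + 2 + 21 + 6 = 125 cards.
One more card must push some back color to its target, so 125 + 1 = 126.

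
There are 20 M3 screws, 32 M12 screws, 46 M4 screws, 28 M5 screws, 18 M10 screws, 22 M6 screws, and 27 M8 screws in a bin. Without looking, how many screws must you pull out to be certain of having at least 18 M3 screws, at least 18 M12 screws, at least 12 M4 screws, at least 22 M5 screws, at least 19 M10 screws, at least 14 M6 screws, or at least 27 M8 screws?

The worst case stops just short of every target: 17 M3, 17 M12, 11 M4, 21 M5, 18 M10, 13 M6, 26 M8 — 17 + 17 + 11 + 21 + 18 + 13 + 26 = 123 screws.
One more screw must push some size to its target, so 123 + 1 = 124.

124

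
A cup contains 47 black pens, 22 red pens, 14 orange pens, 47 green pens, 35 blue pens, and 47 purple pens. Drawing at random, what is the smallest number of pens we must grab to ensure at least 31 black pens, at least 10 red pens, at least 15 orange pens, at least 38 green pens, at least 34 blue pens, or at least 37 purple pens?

Each of the 6 ink colors has its own threshold; avoid all of them simultaneously.
The worst case stops just short of every target: 30 black, 9 red, 14 orange, 37 green, 33 blue, 36 purple — 30 + 9 + 14 + 37 + 33 + 36 = 159 pens.
One more pen must push some ink color to its target, so 159 + 1 = 160.

160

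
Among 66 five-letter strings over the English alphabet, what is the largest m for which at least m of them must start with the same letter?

3

There are 26 possible first letters, which serve as the pigeonholes.
If each of the 26 possible first letters held at most 2, the total would be at most 26 × 2 = 52 < 66, a contradiction.
So at least one holds ⌈66/26⌉ = 3.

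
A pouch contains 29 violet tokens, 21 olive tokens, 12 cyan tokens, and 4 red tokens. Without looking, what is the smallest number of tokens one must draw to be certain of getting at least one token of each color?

63

The hardest color to obtain is red: we could draw every other token first — 66 − 4 = 62 tokens — without a single red one.
The next draw must be red, so 62 + 1 = 63.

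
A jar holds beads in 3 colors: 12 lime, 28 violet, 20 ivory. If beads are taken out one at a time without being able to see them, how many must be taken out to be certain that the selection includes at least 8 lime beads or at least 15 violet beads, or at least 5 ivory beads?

26

Each of the 3 colors has its own threshold; avoid all of them simultaneously.
The worst case stops just short of every target: 7 lime, 14 violet, 4 ivory — 7 + 14 + 4 = 25 beads.
One more bead must push some color to its target, so 25 + 1 = 26.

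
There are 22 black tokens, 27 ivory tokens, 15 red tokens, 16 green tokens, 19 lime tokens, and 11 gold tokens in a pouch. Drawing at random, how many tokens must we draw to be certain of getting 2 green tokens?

To avoid green tokens as long as possible, exhaust the other 5 colors first.
The worst case draws every non-green token first: 22 + 27 + 15 + 19 + 11 = 94.
The next 2 draws are then forced to be green, giving 94 + 2 = 96.

96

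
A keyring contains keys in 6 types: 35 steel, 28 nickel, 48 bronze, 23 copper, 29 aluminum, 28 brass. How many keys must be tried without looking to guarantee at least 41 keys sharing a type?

In the worst case we take at most 40 of each type, but all 35 steel, all 28 nickel, all 23 copper, all 29 aluminum, and all 28 brass (fewer than 40), giving 35 + 28 + 40 + 23 + 29 + 28 = 183.
One more key then forces some type to 41, so 183 + 1 = 184.

184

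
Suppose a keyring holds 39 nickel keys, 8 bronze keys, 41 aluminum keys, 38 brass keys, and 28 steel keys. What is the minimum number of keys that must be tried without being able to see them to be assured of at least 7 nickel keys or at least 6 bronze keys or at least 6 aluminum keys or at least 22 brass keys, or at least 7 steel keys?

44

The worst case stops just short of every target: 6 nickel, 5 bronze, 5 aluminum, 21 brass, 6 steel — 6 + 5 + 5 + 21 + 6 = 43 keys.
One more key must push some type to its target, so 43 + 1 = 44.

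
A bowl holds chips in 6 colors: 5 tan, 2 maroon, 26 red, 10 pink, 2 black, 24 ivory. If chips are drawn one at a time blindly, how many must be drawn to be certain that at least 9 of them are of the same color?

In the worst case we take at most 8 of each color, but all 5 tan, all 2 maroon, and all 2 black (fewer than 8), giving 5 + 2 + 8 + 8 + 2 + 8 = 33.
One more chip then forces some color to 9, so 33 + 1 = 34.

34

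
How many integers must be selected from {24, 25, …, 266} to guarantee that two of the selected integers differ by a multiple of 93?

94

Group the integers by remainder mod 93; there are 93 residue classes, each nonempty in this range.
Choosing one from each class (93 integers) avoids any shared remainder.
One more choice must repeat a class, so two differ by a multiple of 93. Hence 93 + 1 = 94.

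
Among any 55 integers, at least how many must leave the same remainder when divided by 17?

4

The 55 integers fall into 17 residue classes modulo 17.
If each of the 17 residue classes modulo 17 held at most 3, the total would be at most 17 × 3 = 51 < 55, a contradiction.
So at least one holds ⌈55/17⌉ = 4.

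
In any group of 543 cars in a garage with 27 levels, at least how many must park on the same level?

If each of the 27 levels held at most 20, the total would be at most 27 × 20 = 540 < 543, a contradiction.
So at least one holds ⌈543/27⌉ = 21.

21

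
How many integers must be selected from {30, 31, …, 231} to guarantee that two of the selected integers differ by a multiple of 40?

41

Group the integers by remainder mod 40; there are 40 residue classes, each nonempty in this range.
Choosing one from each class (40 integers) avoids any shared remainder.
One more choice must repeat a class, so two differ by a multiple of 40. Hence 40 + 1 = 41.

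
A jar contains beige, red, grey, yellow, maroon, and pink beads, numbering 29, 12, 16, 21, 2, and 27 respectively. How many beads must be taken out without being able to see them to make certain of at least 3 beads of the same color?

13

The worst case takes 2 beads of each color without reaching 3 of any: 6 × 2 = 12.
The next bead must bring some color to 3, so 12 + 1 = 13.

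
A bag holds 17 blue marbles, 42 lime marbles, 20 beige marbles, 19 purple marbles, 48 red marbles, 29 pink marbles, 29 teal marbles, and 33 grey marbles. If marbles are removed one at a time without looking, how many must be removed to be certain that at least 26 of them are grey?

230

The worst case draws every non-grey marble first: 17 + 42 + 20 + 19 + 48 + 29 + 29 = 204.
The next 26 draws are then forced to be grey, giving 204 + 26 = 230.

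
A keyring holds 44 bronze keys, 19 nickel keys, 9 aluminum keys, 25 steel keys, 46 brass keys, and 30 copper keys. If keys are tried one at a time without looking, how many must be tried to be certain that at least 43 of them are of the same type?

168

Treat the 6 types as pigeonholes.
In the worst case we take at most 42 of each type, but all 19 nickel, all 9 aluminum, all 25 steel, and all 30 copper (fewer than 42), giving 42 + 19 + 9 + 25 + 42 + 30 = 167.
One more key then forces some type to 43, so 167 + 1 = 168.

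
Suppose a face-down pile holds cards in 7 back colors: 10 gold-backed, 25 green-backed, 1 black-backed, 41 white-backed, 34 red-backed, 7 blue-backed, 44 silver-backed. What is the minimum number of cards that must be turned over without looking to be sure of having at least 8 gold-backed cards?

The worst case draws every non-gold-backed card first: 25 + 1 + 41 + 34 + 7 + 44 = 152.
The next 8 draws are then forced to be gold-backed, giving 152 + 8 = 160.

160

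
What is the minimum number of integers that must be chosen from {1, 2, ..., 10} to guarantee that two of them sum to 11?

Partition {1, …, 10} into 5 pairs: {1,10}, {2,9}, …, {5,6}.
Choosing 5 integers — say the integers 1 through 5 — takes one from each pair and avoids the property.
Choosing 6 forces two into the same pair by pigeonhole, and those sum to 11. So 6.

6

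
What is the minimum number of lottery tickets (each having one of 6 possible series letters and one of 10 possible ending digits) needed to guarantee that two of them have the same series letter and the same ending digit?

61

There are 6 × 10 = 60 (series letter, ending digit) combinations acting as pigeonholes.
With 60 lottery tickets we could place one in each, avoiding any repeat.
One more forces some (series letter, ending digit) pair to hold 2, so 60 + 1 = 61.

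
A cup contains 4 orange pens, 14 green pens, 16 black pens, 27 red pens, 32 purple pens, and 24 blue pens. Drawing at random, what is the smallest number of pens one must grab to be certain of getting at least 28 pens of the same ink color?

In the worst case we take at most 27 of each ink color, but all 4 orange, all 14 green, all 16 black, and all 24 blue (fewer than 27), giving 4 + 14 + 16 + 27 + 27 + 24 = 112.
One more pen then forces some ink color to 28, so 112 + 1 = 113.

113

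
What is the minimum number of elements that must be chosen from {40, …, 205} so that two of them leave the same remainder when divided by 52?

Group the integers by remainder mod 52; there are 52 residue classes, each nonempty in this range.
Choosing one from each class (52 integers) avoids any shared remainder.
One more choice must repeat a class, so two differ by a multiple of 52. Hence 52 + 1 = 53.

53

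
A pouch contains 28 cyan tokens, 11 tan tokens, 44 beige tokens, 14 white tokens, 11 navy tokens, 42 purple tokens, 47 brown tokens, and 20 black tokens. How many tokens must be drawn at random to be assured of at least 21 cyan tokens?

The worst case draws every non-cyan token first: 11 + 44 + 14 + 11 + 42 + 47 + 20 = 189.
The next 21 draws are then forced to be cyan, giving 189 + 21 = 210.

210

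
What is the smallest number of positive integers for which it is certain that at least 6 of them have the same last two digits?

501

There are 100 possible two-digit endings acting as pigeonholes.
With 100 × 5 = 500 positive integers we could place exactly 5 in each, with no class reaching 6.
One more forces some class to hold 6, so 500 + 1 = 501.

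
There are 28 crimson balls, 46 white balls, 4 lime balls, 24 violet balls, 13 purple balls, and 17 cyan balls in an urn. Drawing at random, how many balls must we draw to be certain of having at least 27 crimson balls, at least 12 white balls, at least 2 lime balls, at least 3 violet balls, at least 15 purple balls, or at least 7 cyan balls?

Each of the 6 colors has its own threshold; avoid all of them simultaneously.
The worst case stops just short of every target: 26 crimson, 11 white, 1 lime, 2 violet, all 13 purple, 6 cyan — 26 + 11 + 1 + 2 + 13 + 6 = 59 balls.
One more ball must push some color to its target, so 59 + 1 = 60.

60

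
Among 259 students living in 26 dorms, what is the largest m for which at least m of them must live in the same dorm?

10

The 259 students fall into 26 dorms.
If each of the 26 dorms held at most 9, the total would be at most 26 × 9 = 234 < 259, a contradiction.
So at least one holds ⌈259/26⌉ = 10.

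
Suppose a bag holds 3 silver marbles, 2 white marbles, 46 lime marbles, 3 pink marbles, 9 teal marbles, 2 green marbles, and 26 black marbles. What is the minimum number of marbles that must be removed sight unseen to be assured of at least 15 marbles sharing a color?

48

In the worst case we take at most 14 of each color, but all 3 silver, all 2 white, all 3 pink, all 9 teal, and all 2 green (fewer than 14), giving 3 + 2 + 14 + 3 + 9 + 2 + 14 = 47.
One more marble then forces some color to 15, so 47 + 1 = 48.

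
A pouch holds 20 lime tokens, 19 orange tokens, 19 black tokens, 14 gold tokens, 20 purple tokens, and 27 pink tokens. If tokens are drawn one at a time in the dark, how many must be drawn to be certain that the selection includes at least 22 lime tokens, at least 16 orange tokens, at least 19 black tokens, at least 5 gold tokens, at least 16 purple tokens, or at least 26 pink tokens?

Each of the 6 colors has its own threshold; avoid all of them simultaneously.
The worst case stops just short of every target: all 20 lime, 15 orange, 18 black, 4 gold, 15 purple, 25 pink — 20 + 15 + 18 + 4 + 15 + 25 = 97 tokens.
One more token must push some color to its target, so 97 + 1 = 98.

98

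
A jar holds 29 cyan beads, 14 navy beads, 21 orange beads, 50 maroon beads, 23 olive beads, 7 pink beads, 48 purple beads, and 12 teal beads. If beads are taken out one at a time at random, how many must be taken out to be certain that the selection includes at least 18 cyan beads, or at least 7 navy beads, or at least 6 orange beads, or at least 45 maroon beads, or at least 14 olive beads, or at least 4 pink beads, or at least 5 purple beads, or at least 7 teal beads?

99

The worst case stops just short of every target: 17 cyan, 6 navy, 5 orange, 44 maroon, 13 olive, 3 pink, 4 purple, 6 teal — 17 + 6 + 5 + 44 + 13 + 3 + 4 + 6 = 98 beads.
One more bead must push some color to its target, so 98 + 1 = 99.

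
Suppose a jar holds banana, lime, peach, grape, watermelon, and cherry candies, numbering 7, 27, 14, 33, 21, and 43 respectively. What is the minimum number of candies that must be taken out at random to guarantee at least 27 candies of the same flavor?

Treat the 6 flavors as pigeonholes.
In the worst case we take at most 26 of each flavor, but all 7 banana, all 14 peach, and all 21 watermelon (fewer than 26), giving 7 + 26 + 14 + 26 + 21 + 26 = 120.
One more candy then forces some flavor to 27, so 120 + 1 = 121.

121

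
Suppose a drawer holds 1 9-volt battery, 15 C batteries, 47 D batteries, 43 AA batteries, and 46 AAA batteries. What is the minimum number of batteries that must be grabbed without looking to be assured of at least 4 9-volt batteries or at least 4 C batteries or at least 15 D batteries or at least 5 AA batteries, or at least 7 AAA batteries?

29

The worst case stops just short of every target: all 1 9-volt, 3 C, 14 D, 4 AA, 6 AAA — 1 + 3 + 14 + 4 + 6 = 28 batteries.
One more battery must push some type to its target, so 28 + 1 = 29.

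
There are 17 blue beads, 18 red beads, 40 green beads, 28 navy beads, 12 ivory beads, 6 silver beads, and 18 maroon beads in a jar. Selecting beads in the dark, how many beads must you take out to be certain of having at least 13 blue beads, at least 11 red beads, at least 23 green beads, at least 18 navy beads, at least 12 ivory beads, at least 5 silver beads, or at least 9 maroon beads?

85

The worst case stops just short of every target: 12 blue, 10 red, 22 green, 17 navy, 11 ivory, 4 silver, 8 maroon — 12 + 10 + 22 + 17 + 11 + 4 + 8 = 84 beads.
One more bead must push some color to its target, so 84 + 1 = 85.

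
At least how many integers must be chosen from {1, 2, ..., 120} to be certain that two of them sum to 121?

61

Partition {1, …, 120} into 60 pairs: {1,120}, {2,119}, …, {60,61}.
Choosing 60 integers — say the integers 1 through 60 — takes one from each pair and avoids the property.
Choosing 61 forces two into the same pair by pigeonhole, and those sum to 121. So 61.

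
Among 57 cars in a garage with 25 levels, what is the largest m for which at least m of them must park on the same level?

3

The 57 cars fall into 25 levels.
If each of the 25 levels held at most 2, the total would be at most 25 × 2 = 50 < 57, a contradiction.
So at least one holds ⌈57/25⌉ = 3.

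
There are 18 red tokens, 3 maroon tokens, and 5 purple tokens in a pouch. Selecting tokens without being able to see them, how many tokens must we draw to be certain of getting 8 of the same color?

In the worst case we take at most 7 of each color, but all 3 maroon and all 5 purple (fewer than 7), giving 7 + 3 + 5 = 15.
One more token then forces some color to 8, so 15 + 1 = 16.

16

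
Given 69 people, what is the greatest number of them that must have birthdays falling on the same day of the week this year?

There are 7 days of the week, which serve as the pigeonholes.
If each of the 7 days of the week held at most 9, the total would be at most 7 × 9 = 63 < 69, a contradiction.
So at least one holds ⌈69/7⌉ = 10.

10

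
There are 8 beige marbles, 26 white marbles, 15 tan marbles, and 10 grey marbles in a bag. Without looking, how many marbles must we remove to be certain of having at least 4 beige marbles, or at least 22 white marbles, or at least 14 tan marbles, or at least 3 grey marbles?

Each of the 4 colors has its own threshold; avoid all of them simultaneously.
The worst case stops just short of every target: 3 beige, 21 white, 13 tan, 2 grey — 3 + 21 + 13 + 2 = 39 marbles.
One more marble must push some color to its target, so 39 + 1 = 40.

40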